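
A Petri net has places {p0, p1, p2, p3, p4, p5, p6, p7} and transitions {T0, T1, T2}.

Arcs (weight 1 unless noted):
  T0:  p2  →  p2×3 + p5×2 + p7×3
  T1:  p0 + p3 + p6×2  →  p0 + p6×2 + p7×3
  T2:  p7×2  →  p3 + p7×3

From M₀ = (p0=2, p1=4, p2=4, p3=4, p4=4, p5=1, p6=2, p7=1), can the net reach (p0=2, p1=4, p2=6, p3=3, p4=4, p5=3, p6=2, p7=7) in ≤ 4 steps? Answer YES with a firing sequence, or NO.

step 1: fire T0:  (p0=2, p1=4, p2=4, p3=4, p4=4, p5=1, p6=2, p7=1) → (p0=2, p1=4, p2=6, p3=4, p4=4, p5=3, p6=2, p7=4)
step 2: fire T1:  (p0=2, p1=4, p2=6, p3=4, p4=4, p5=3, p6=2, p7=4) → (p0=2, p1=4, p2=6, p3=3, p4=4, p5=3, p6=2, p7=7)

YES — reachable via ⟨T0, T1⟩ (2 firings)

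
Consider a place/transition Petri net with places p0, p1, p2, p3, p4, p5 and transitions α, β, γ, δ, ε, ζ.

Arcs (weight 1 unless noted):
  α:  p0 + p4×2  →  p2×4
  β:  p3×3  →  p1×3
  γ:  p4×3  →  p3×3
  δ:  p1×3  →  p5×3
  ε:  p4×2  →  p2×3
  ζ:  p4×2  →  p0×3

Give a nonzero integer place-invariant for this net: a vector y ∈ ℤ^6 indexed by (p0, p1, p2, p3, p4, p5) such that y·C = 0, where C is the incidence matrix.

y = (p0:2, p1:3, p2:2, p3:3, p4:3, p5:3)

Incidence matrix C (rows=places, cols=transitions):
        α    β    γ    δ    ε    ζ
   p0  -1    0    0    0    0    3
   p1   0    3    0   -3    0    0
   p2   4    0    0    0    3    0
   p3   0   -3    3    0    0    0
   p4  -2    0   -3    0   -2   -2
   p5   0    0    0    3    0    0

Candidate y = [2, 3, 2, 3, 3, 3]; check y·C column-wise:
  col α: 2·-1 + 3·0 + 2·4 + 3·0 + 3·-2 + 3·0 = 0
  col β: 2·0 + 3·3 + 2·0 + 3·-3 + 3·0 + 3·0 = 0
  col γ: 2·0 + 3·0 + 2·0 + 3·3 + 3·-3 + 3·0 = 0
  col δ: 2·0 + 3·-3 + 2·0 + 3·0 + 3·0 + 3·3 = 0
  col ε: 2·0 + 3·0 + 2·3 + 3·0 + 3·-2 + 3·0 = 0
  col ζ: 2·3 + 3·0 + 2·0 + 3·0 + 3·-2 + 3·0 = 0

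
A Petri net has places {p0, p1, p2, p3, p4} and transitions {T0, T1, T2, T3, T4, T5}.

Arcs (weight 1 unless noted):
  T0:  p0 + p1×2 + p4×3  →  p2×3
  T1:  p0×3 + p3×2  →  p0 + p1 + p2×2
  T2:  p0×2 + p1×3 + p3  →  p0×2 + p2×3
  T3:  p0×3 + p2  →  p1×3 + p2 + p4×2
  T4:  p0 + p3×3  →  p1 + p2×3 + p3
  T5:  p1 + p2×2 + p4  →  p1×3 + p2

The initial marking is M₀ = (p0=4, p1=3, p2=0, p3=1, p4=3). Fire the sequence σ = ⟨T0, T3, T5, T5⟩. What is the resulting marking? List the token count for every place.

step 1: fire T0:  (p0=4, p1=3, p2=0, p3=1, p4=3) → (p0=3, p1=1, p2=3, p3=1, p4=0)
step 2: fire T3:  (p0=3, p1=1, p2=3, p3=1, p4=0) → (p0=0, p1=4, p2=3, p3=1, p4=2)
step 3: fire T5:  (p0=0, p1=4, p2=3, p3=1, p4=2) → (p0=0, p1=6, p2=2, p3=1, p4=1)
step 4: fire T5:  (p0=0, p1=6, p2=2, p3=1, p4=1) → (p0=0, p1=8, p2=1, p3=1, p4=0)

(p0=0, p1=8, p2=1, p3=1, p4=0)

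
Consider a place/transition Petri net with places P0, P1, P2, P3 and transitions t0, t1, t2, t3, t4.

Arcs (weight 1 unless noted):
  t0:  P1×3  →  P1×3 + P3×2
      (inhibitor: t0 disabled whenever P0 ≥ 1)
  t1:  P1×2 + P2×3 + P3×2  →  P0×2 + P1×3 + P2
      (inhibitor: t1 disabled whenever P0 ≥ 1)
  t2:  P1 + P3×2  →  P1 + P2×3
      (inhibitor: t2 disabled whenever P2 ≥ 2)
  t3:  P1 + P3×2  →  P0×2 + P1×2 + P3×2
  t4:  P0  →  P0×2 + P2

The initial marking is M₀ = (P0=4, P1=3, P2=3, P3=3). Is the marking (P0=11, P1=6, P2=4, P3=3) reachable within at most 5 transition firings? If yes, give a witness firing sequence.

YES — reachable via ⟨t3, t3, t3, t4⟩ (4 firings)

step 1: fire t3:  (P0=4, P1=3, P2=3, P3=3) → (P0=6, P1=4, P2=3, P3=3)
step 2: fire t3:  (P0=6, P1=4, P2=3, P3=3) → (P0=8, P1=5, P2=3, P3=3)
step 3: fire t3:  (P0=8, P1=5, P2=3, P3=3) → (P0=10, P1=6, P2=3, P3=3)
step 4: fire t4:  (P0=10, P1=6, P2=3, P3=3) → (P0=11, P1=6, P2=4, P3=3)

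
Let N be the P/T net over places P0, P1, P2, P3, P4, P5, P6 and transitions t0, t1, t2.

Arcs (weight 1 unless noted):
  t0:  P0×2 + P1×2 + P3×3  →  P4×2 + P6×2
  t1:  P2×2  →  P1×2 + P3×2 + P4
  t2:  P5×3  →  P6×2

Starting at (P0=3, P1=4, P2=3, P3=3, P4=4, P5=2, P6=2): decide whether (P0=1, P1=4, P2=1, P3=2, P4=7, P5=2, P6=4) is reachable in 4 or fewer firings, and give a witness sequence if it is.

YES — reachable via ⟨t0, t1⟩ (2 firings)

step 1: fire t0:  (P0=3, P1=4, P2=3, P3=3, P4=4, P5=2, P6=2) → (P0=1, P1=2, P2=3, P3=0, P4=6, P5=2, P6=4)
step 2: fire t1:  (P0=1, P1=2, P2=3, P3=0, P4=6, P5=2, P6=4) → (P0=1, P1=4, P2=1, P3=2, P4=7, P5=2, P6=4)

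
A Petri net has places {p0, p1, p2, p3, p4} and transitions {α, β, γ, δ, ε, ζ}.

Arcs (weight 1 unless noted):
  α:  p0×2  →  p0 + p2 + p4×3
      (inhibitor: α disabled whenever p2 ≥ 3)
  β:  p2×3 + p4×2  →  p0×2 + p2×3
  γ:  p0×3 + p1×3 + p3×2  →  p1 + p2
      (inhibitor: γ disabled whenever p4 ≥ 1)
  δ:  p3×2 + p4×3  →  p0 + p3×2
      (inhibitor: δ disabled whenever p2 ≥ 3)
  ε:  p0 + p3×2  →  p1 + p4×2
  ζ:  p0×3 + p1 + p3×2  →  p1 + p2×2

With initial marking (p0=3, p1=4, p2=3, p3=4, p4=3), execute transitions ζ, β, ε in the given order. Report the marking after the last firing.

(p0=1, p1=5, p2=5, p3=0, p4=3)

step 1: fire ζ:  (p0=3, p1=4, p2=3, p3=4, p4=3) → (p0=0, p1=4, p2=5, p3=2, p4=3)
step 2: fire β:  (p0=0, p1=4, p2=5, p3=2, p4=3) → (p0=2, p1=4, p2=5, p3=2, p4=1)
step 3: fire ε:  (p0=2, p1=4, p2=5, p3=2, p4=1) → (p0=1, p1=5, p2=5, p3=0, p4=3)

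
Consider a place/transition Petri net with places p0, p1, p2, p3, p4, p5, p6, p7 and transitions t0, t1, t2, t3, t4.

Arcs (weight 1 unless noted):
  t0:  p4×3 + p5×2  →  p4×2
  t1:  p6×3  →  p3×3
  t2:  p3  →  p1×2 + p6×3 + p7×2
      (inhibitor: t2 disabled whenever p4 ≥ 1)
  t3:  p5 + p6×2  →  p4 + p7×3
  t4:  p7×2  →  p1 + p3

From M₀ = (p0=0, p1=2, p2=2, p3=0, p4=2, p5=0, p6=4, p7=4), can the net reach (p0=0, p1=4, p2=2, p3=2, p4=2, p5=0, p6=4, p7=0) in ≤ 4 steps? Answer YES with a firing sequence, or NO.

step 1: fire t4:  (p0=0, p1=2, p2=2, p3=0, p4=2, p5=0, p6=4, p7=4) → (p0=0, p1=3, p2=2, p3=1, p4=2, p5=0, p6=4, p7=2)
step 2: fire t4:  (p0=0, p1=3, p2=2, p3=1, p4=2, p5=0, p6=4, p7=2) → (p0=0, p1=4, p2=2, p3=2, p4=2, p5=0, p6=4, p7=0)

YES — reachable via ⟨t4, t4⟩ (2 firings)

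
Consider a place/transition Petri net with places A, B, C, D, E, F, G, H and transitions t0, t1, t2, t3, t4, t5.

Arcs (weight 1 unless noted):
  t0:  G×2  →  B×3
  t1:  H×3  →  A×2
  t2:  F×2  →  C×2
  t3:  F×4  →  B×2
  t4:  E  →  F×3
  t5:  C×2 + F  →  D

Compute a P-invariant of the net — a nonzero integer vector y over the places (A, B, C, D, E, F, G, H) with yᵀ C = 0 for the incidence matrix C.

Incidence matrix C (rows=places, cols=transitions):
       t0   t1   t2   t3   t4   t5
    A   0    2    0    0    0    0
    B   3    0    0    2    0    0
    C   0    0    2    0    0   -2
    D   0    0    0    0    0    1
    E   0    0    0    0   -1    0
    F   0    0   -2   -4    3   -1
    G  -2    0    0    0    0    0
    H   0   -3    0    0    0    0

Candidate y = [0, 2, 1, 3, 3, 1, 3, 0]; check y·C column-wise:
  col t0: 2·3 + 1·0 + 3·0 + 3·0 + 1·0 + 3·-2 = 0
  col t1: 0·2 + 2·0 + 1·0 + 3·0 + 3·0 + 1·0 + 3·0 + 0·-3 = 0
  col t2: 2·0 + 1·2 + 3·0 + 3·0 + 1·-2 + 3·0 = 0
  col t3: 2·2 + 1·0 + 3·0 + 3·0 + 1·-4 + 3·0 = 0
  col t4: 2·0 + 1·0 + 3·0 + 3·-1 + 1·3 + 3·0 = 0
  col t5: 2·0 + 1·-2 + 3·1 + 3·0 + 1·-1 + 3·0 = 0

y = (A:0, B:2, C:1, D:3, E:3, F:1, G:3, H:0)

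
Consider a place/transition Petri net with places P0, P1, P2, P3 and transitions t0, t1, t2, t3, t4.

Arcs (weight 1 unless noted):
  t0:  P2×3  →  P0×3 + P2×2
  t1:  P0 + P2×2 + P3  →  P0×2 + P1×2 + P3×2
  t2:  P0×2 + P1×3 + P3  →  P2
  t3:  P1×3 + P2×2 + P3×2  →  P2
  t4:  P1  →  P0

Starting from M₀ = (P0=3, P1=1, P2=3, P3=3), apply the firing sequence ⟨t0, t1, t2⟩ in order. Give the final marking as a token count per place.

step 1: fire t0:  (P0=3, P1=1, P2=3, P3=3) → (P0=6, P1=1, P2=2, P3=3)
step 2: fire t1:  (P0=6, P1=1, P2=2, P3=3) → (P0=7, P1=3, P2=0, P3=4)
step 3: fire t2:  (P0=7, P1=3, P2=0, P3=4) → (P0=5, P1=0, P2=1, P3=3)

(P0=5, P1=0, P2=1, P3=3)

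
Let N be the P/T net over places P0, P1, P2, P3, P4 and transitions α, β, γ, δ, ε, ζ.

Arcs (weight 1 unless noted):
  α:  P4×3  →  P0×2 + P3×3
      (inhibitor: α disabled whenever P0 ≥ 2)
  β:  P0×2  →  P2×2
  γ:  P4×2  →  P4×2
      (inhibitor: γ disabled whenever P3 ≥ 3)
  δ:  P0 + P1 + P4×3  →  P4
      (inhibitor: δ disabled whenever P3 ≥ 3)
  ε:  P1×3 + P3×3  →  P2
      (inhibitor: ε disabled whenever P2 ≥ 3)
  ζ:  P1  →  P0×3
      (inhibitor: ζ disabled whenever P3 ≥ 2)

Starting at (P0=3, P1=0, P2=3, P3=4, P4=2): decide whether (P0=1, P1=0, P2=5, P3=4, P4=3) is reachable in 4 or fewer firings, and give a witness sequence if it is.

NO — not reachable within 4 firings

depth 0: 1 marking
depth 1: 2 markings reached so far
depth 2: 2 markings reached so far
(frontier empty at depth 2; search complete)
target is not among the 2 markings reachable within 4 steps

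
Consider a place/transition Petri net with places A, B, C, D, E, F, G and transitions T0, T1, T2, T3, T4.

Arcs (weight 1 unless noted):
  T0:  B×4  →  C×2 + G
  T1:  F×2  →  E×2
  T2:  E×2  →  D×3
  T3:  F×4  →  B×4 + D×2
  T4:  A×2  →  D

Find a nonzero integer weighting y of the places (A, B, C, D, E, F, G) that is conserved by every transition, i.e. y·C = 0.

y = (A:1, B:2, C:4, D:2, E:3, F:3, G:0)

Incidence matrix C (rows=places, cols=transitions):
       T0   T1   T2   T3   T4
    A   0    0    0    0   -2
    B  -4    0    0    4    0
    C   2    0    0    0    0
    D   0    0    3    2    1
    E   0    2   -2    0    0
    F   0   -2    0   -4    0
    G   1    0    0    0    0

Candidate y = [1, 2, 4, 2, 3, 3, 0]; check y·C column-wise:
  col T0: 1·0 + 2·-4 + 4·2 + 2·0 + 3·0 + 3·0 + 0·1 = 0
  col T1: 1·0 + 2·0 + 4·0 + 2·0 + 3·2 + 3·-2 = 0
  col T2: 1·0 + 2·0 + 4·0 + 2·3 + 3·-2 + 3·0 = 0
  col T3: 1·0 + 2·4 + 4·0 + 2·2 + 3·0 + 3·-4 = 0
  col T4: 1·-2 + 2·0 + 4·0 + 2·1 + 3·0 + 3·0 = 0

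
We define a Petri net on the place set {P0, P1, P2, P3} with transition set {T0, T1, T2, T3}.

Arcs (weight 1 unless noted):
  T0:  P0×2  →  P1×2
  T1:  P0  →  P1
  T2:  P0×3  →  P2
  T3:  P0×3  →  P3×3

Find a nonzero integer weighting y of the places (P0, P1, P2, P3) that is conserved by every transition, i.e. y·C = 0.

y = (P0:1, P1:1, P2:3, P3:1)

Incidence matrix C (rows=places, cols=transitions):
       T0   T1   T2   T3
   P0  -2   -1   -3   -3
   P1   2    1    0    0
   P2   0    0    1    0
   P3   0    0    0    3

Candidate y = [1, 1, 3, 1]; check y·C column-wise:
  col T0: 1·-2 + 1·2 + 3·0 + 1·0 = 0
  col T1: 1·-1 + 1·1 + 3·0 + 1·0 = 0
  col T2: 1·-3 + 1·0 + 3·1 + 1·0 = 0
  col T3: 1·-3 + 1·0 + 3·0 + 1·3 = 0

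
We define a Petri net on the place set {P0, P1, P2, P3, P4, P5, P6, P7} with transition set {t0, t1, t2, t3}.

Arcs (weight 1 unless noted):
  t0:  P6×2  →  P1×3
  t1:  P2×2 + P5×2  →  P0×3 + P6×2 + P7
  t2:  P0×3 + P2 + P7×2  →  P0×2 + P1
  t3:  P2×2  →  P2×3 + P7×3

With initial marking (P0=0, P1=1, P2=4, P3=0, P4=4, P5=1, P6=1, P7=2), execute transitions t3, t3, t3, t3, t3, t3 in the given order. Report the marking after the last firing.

(P0=0, P1=1, P2=10, P3=0, P4=4, P5=1, P6=1, P7=20)

step 1: fire t3:  (P0=0, P1=1, P2=4, P3=0, P4=4, P5=1, P6=1, P7=2) → (P0=0, P1=1, P2=5, P3=0, P4=4, P5=1, P6=1, P7=5)
step 2: fire t3:  (P0=0, P1=1, P2=5, P3=0, P4=4, P5=1, P6=1, P7=5) → (P0=0, P1=1, P2=6, P3=0, P4=4, P5=1, P6=1, P7=8)
step 3: fire t3:  (P0=0, P1=1, P2=6, P3=0, P4=4, P5=1, P6=1, P7=8) → (P0=0, P1=1, P2=7, P3=0, P4=4, P5=1, P6=1, P7=11)
step 4: fire t3:  (P0=0, P1=1, P2=7, P3=0, P4=4, P5=1, P6=1, P7=11) → (P0=0, P1=1, P2=8, P3=0, P4=4, P5=1, P6=1, P7=14)
step 5: fire t3:  (P0=0, P1=1, P2=8, P3=0, P4=4, P5=1, P6=1, P7=14) → (P0=0, P1=1, P2=9, P3=0, P4=4, P5=1, P6=1, P7=17)
step 6: fire t3:  (P0=0, P1=1, P2=9, P3=0, P4=4, P5=1, P6=1, P7=17) → (P0=0, P1=1, P2=10, P3=0, P4=4, P5=1, P6=1, P7=20)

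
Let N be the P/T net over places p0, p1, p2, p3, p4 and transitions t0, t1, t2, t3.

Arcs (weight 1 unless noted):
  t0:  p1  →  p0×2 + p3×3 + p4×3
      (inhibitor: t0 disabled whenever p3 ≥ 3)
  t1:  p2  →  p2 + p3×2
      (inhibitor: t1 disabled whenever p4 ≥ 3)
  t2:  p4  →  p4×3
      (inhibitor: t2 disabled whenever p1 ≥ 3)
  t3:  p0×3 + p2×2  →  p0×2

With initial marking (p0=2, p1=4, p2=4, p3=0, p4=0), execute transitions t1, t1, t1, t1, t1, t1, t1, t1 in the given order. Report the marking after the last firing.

step 1: fire t1:  (p0=2, p1=4, p2=4, p3=0, p4=0) → (p0=2, p1=4, p2=4, p3=2, p4=0)
step 2: fire t1:  (p0=2, p1=4, p2=4, p3=2, p4=0) → (p0=2, p1=4, p2=4, p3=4, p4=0)
step 3: fire t1:  (p0=2, p1=4, p2=4, p3=4, p4=0) → (p0=2, p1=4, p2=4, p3=6, p4=0)
step 4: fire t1:  (p0=2, p1=4, p2=4, p3=6, p4=0) → (p0=2, p1=4, p2=4, p3=8, p4=0)
step 5: fire t1:  (p0=2, p1=4, p2=4, p3=8, p4=0) → (p0=2, p1=4, p2=4, p3=10, p4=0)
step 6: fire t1:  (p0=2, p1=4, p2=4, p3=10, p4=0) → (p0=2, p1=4, p2=4, p3=12, p4=0)
step 7: fire t1:  (p0=2, p1=4, p2=4, p3=12, p4=0) → (p0=2, p1=4, p2=4, p3=14, p4=0)
step 8: fire t1:  (p0=2, p1=4, p2=4, p3=14, p4=0) → (p0=2, p1=4, p2=4, p3=16, p4=0)

(p0=2, p1=4, p2=4, p3=16, p4=0)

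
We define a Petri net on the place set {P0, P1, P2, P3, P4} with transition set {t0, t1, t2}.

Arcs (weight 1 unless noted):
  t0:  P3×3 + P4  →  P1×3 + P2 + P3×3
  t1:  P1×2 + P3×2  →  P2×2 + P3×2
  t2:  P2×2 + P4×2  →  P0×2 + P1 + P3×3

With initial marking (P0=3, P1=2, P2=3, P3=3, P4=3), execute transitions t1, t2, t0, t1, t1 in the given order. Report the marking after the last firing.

step 1: fire t1:  (P0=3, P1=2, P2=3, P3=3, P4=3) → (P0=3, P1=0, P2=5, P3=3, P4=3)
step 2: fire t2:  (P0=3, P1=0, P2=5, P3=3, P4=3) → (P0=5, P1=1, P2=3, P3=6, P4=1)
step 3: fire t0:  (P0=5, P1=1, P2=3, P3=6, P4=1) → (P0=5, P1=4, P2=4, P3=6, P4=0)
step 4: fire t1:  (P0=5, P1=4, P2=4, P3=6, P4=0) → (P0=5, P1=2, P2=6, P3=6, P4=0)
step 5: fire t1:  (P0=5, P1=2, P2=6, P3=6, P4=0) → (P0=5, P1=0, P2=8, P3=6, P4=0)

(P0=5, P1=0, P2=8, P3=6, P4=0)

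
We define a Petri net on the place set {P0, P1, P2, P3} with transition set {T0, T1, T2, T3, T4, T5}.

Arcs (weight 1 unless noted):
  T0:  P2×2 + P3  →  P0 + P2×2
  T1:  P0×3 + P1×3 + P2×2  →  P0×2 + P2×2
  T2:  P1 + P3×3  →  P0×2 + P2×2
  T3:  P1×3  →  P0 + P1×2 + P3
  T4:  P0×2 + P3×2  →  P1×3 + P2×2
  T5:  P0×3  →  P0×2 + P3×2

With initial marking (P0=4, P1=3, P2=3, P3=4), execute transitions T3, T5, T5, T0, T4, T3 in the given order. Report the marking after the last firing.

(P0=3, P1=4, P2=5, P3=7)

step 1: fire T3:  (P0=4, P1=3, P2=3, P3=4) → (P0=5, P1=2, P2=3, P3=5)
step 2: fire T5:  (P0=5, P1=2, P2=3, P3=5) → (P0=4, P1=2, P2=3, P3=7)
step 3: fire T5:  (P0=4, P1=2, P2=3, P3=7) → (P0=3, P1=2, P2=3, P3=9)
step 4: fire T0:  (P0=3, P1=2, P2=3, P3=9) → (P0=4, P1=2, P2=3, P3=8)
step 5: fire T4:  (P0=4, P1=2, P2=3, P3=8) → (P0=2, P1=5, P2=5, P3=6)
step 6: fire T3:  (P0=2, P1=5, P2=5, P3=6) → (P0=3, P1=4, P2=5, P3=7)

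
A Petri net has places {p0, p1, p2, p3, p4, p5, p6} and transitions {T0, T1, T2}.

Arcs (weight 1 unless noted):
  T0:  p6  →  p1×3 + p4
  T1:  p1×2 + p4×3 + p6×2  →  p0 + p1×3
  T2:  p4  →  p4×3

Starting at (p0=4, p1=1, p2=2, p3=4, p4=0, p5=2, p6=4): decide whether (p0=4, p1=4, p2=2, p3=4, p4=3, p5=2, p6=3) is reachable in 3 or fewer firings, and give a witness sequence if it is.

step 1: fire T0:  (p0=4, p1=1, p2=2, p3=4, p4=0, p5=2, p6=4) → (p0=4, p1=4, p2=2, p3=4, p4=1, p5=2, p6=3)
step 2: fire T2:  (p0=4, p1=4, p2=2, p3=4, p4=1, p5=2, p6=3) → (p0=4, p1=4, p2=2, p3=4, p4=3, p5=2, p6=3)

YES — reachable via ⟨T0, T2⟩ (2 firings)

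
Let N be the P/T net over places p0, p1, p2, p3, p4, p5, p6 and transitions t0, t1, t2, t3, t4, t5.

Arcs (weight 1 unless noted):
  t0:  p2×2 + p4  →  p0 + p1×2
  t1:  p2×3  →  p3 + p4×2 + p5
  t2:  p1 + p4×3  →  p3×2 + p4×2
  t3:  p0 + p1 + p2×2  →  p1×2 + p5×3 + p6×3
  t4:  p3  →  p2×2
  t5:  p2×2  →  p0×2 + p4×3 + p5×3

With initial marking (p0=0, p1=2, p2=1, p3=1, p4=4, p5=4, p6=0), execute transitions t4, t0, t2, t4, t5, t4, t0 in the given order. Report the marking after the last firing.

(p0=4, p1=5, p2=1, p3=0, p4=4, p5=7, p6=0)

step 1: fire t4:  (p0=0, p1=2, p2=1, p3=1, p4=4, p5=4, p6=0) → (p0=0, p1=2, p2=3, p3=0, p4=4, p5=4, p6=0)
step 2: fire t0:  (p0=0, p1=2, p2=3, p3=0, p4=4, p5=4, p6=0) → (p0=1, p1=4, p2=1, p3=0, p4=3, p5=4, p6=0)
step 3: fire t2:  (p0=1, p1=4, p2=1, p3=0, p4=3, p5=4, p6=0) → (p0=1, p1=3, p2=1, p3=2, p4=2, p5=4, p6=0)
step 4: fire t4:  (p0=1, p1=3, p2=1, p3=2, p4=2, p5=4, p6=0) → (p0=1, p1=3, p2=3, p3=1, p4=2, p5=4, p6=0)
step 5: fire t5:  (p0=1, p1=3, p2=3, p3=1, p4=2, p5=4, p6=0) → (p0=3, p1=3, p2=1, p3=1, p4=5, p5=7, p6=0)
step 6: fire t4:  (p0=3, p1=3, p2=1, p3=1, p4=5, p5=7, p6=0) → (p0=3, p1=3, p2=3, p3=0, p4=5, p5=7, p6=0)
step 7: fire t0:  (p0=3, p1=3, p2=3, p3=0, p4=5, p5=7, p6=0) → (p0=4, p1=5, p2=1, p3=0, p4=4, p5=7, p6=0)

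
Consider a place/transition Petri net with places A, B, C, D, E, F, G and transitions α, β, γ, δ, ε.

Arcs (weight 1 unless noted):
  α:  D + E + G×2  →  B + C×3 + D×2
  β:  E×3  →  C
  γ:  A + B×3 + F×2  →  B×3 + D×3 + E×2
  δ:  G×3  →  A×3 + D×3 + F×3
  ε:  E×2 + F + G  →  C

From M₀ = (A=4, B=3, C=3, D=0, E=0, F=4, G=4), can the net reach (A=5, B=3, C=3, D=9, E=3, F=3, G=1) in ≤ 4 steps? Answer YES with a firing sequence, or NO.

NO — not reachable within 4 firings

depth 0: 1 marking
depth 1: 3 markings reached so far
depth 2: 7 markings reached so far
depth 3: 12 markings reached so far
depth 4: 17 markings reached so far
target is not among the 17 markings reachable within 4 steps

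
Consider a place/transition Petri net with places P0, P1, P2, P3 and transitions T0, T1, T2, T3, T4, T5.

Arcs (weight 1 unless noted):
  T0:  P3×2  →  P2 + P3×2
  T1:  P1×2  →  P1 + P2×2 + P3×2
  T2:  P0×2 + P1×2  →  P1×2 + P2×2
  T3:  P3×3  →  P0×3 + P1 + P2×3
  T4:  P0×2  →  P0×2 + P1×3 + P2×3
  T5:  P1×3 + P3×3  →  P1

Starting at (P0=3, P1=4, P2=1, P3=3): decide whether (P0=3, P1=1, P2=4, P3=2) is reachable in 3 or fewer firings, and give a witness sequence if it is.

YES — reachable via ⟨T0, T1, T5⟩ (3 firings)

step 1: fire T0:  (P0=3, P1=4, P2=1, P3=3) → (P0=3, P1=4, P2=2, P3=3)
step 2: fire T1:  (P0=3, P1=4, P2=2, P3=3) → (P0=3, P1=3, P2=4, P3=5)
step 3: fire T5:  (P0=3, P1=3, P2=4, P3=5) → (P0=3, P1=1, P2=4, P3=2)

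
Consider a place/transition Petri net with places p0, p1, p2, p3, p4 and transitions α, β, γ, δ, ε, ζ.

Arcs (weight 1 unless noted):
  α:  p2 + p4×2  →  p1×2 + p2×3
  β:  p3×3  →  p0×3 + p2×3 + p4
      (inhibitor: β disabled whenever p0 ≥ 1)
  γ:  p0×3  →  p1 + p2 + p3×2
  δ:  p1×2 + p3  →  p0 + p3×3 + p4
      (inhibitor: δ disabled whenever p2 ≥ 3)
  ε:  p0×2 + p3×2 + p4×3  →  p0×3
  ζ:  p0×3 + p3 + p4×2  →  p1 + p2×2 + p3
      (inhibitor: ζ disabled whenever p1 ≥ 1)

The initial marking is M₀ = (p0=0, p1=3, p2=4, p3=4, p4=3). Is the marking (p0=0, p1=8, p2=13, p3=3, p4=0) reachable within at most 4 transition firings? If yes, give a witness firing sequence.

depth 0: 1 marking
depth 1: 3 markings reached so far
depth 2: 5 markings reached so far
depth 3: 8 markings reached so far
depth 4: 11 markings reached so far
target is not among the 11 markings reachable within 4 steps

NO — not reachable within 4 firings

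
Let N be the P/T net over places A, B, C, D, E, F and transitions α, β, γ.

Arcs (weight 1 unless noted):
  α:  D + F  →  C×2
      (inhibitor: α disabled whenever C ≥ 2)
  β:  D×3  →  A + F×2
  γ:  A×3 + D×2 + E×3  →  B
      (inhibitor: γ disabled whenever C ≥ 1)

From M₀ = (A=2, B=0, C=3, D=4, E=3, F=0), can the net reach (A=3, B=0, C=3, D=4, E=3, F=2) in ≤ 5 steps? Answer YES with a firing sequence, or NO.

NO — not reachable within 5 firings

depth 0: 1 marking
depth 1: 2 markings reached so far
depth 2: 2 markings reached so far
(frontier empty at depth 2; search complete)
target is not among the 2 markings reachable within 5 steps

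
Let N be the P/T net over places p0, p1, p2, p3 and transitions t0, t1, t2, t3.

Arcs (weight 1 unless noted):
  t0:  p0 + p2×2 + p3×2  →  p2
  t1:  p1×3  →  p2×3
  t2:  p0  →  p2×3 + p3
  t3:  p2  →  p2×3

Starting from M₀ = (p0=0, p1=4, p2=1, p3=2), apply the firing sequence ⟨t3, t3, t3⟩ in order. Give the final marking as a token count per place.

(p0=0, p1=4, p2=7, p3=2)

step 1: fire t3:  (p0=0, p1=4, p2=1, p3=2) → (p0=0, p1=4, p2=3, p3=2)
step 2: fire t3:  (p0=0, p1=4, p2=3, p3=2) → (p0=0, p1=4, p2=5, p3=2)
step 3: fire t3:  (p0=0, p1=4, p2=5, p3=2) → (p0=0, p1=4, p2=7, p3=2)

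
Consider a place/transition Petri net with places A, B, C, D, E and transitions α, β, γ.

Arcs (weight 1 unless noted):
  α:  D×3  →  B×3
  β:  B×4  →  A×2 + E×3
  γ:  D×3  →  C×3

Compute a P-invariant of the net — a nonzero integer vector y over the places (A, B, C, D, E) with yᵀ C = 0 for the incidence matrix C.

y = (A:2, B:1, C:1, D:1, E:0)

Incidence matrix C (rows=places, cols=transitions):
        α    β    γ
    A   0    2    0
    B   3   -4    0
    C   0    0    3
    D  -3    0   -3
    E   0    3    0

Candidate y = [2, 1, 1, 1, 0]; check y·C column-wise:
  col α: 2·0 + 1·3 + 1·0 + 1·-3 = 0
  col β: 2·2 + 1·-4 + 1·0 + 1·0 + 0·3 = 0
  col γ: 2·0 + 1·0 + 1·3 + 1·-3 = 0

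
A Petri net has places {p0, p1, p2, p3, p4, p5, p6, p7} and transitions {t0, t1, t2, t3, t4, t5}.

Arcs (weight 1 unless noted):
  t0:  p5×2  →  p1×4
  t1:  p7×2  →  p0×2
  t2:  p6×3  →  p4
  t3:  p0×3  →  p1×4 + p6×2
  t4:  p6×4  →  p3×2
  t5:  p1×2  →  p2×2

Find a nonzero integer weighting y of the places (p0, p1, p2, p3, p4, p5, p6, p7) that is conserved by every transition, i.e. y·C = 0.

y = (p0:0, p1:1, p2:1, p3:-4, p4:-6, p5:2, p6:-2, p7:0)

Incidence matrix C (rows=places, cols=transitions):
       t0   t1   t2   t3   t4   t5
   p0   0    2    0   -3    0    0
   p1   4    0    0    4    0   -2
   p2   0    0    0    0    0    2
   p3   0    0    0    0    2    0
   p4   0    0    1    0    0    0
   p5  -2    0    0    0    0    0
   p6   0    0   -3    2   -4    0
   p7   0   -2    0    0    0    0

Candidate y = [0, 1, 1, -4, -6, 2, -2, 0]; check y·C column-wise:
  col t0: 1·4 + 1·0 + -4·0 + -6·0 + 2·-2 + -2·0 = 0
  col t1: 0·2 + 1·0 + 1·0 + -4·0 + -6·0 + 2·0 + -2·0 + 0·-2 = 0
  col t2: 1·0 + 1·0 + -4·0 + -6·1 + 2·0 + -2·-3 = 0
  col t3: 0·-3 + 1·4 + 1·0 + -4·0 + -6·0 + 2·0 + -2·2 = 0
  col t4: 1·0 + 1·0 + -4·2 + -6·0 + 2·0 + -2·-4 = 0
  col t5: 1·-2 + 1·2 + -4·0 + -6·0 + 2·0 + -2·0 = 0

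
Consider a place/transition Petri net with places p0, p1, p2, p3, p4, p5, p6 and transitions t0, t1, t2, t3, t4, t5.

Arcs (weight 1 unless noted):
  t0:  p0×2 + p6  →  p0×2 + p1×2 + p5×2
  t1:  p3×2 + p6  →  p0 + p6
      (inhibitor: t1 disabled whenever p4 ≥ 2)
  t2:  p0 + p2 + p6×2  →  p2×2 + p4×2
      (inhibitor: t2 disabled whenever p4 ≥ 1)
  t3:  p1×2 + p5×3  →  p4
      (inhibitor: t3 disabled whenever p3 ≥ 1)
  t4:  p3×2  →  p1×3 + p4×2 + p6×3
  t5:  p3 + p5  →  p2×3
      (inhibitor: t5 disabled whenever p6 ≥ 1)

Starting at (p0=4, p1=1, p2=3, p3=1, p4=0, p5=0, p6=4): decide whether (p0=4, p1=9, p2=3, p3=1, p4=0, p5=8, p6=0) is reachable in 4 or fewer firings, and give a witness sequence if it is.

YES — reachable via ⟨t0, t0, t0, t0⟩ (4 firings)

step 1: fire t0:  (p0=4, p1=1, p2=3, p3=1, p4=0, p5=0, p6=4) → (p0=4, p1=3, p2=3, p3=1, p4=0, p5=2, p6=3)
step 2: fire t0:  (p0=4, p1=3, p2=3, p3=1, p4=0, p5=2, p6=3) → (p0=4, p1=5, p2=3, p3=1, p4=0, p5=4, p6=2)
step 3: fire t0:  (p0=4, p1=5, p2=3, p3=1, p4=0, p5=4, p6=2) → (p0=4, p1=7, p2=3, p3=1, p4=0, p5=6, p6=1)
step 4: fire t0:  (p0=4, p1=7, p2=3, p3=1, p4=0, p5=6, p6=1) → (p0=4, p1=9, p2=3, p3=1, p4=0, p5=8, p6=0)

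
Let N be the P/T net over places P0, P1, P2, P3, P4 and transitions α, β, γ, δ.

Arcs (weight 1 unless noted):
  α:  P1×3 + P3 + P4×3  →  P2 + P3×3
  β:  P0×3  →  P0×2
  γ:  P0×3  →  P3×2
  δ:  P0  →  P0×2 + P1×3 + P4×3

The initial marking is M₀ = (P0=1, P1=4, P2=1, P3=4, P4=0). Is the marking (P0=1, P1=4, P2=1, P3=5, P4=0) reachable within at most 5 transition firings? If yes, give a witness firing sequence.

depth 0: 1 marking
depth 1: 2 markings reached so far
depth 2: 4 markings reached so far
depth 3: 8 markings reached so far
depth 4: 15 markings reached so far
depth 5: 26 markings reached so far
target is not among the 26 markings reachable within 5 steps

NO — not reachable within 5 firings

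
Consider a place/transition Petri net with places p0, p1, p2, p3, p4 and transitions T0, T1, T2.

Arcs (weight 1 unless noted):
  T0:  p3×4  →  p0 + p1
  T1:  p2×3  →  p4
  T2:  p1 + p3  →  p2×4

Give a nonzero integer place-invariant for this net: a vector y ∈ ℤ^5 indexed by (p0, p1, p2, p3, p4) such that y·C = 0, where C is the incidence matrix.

Incidence matrix C (rows=places, cols=transitions):
       T0   T1   T2
   p0   1    0    0
   p1   1    0   -1
   p2   0   -3    4
   p3  -4    0   -1
   p4   0    1    0

Candidate y = [5, -1, 0, 1, 0]; check y·C column-wise:
  col T0: 5·1 + -1·1 + 1·-4 = 0
  col T1: 5·0 + -1·0 + 0·-3 + 1·0 + 0·1 = 0
  col T2: 5·0 + -1·-1 + 0·4 + 1·-1 = 0

y = (p0:5, p1:-1, p2:0, p3:1, p4:0)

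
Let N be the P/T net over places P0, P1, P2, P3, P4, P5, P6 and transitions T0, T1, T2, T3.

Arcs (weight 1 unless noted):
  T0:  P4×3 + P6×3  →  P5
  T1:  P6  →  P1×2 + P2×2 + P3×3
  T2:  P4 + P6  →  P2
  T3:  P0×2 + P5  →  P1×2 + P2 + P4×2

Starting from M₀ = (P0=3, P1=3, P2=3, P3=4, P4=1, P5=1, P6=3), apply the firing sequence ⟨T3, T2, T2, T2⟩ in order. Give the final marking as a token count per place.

step 1: fire T3:  (P0=3, P1=3, P2=3, P3=4, P4=1, P5=1, P6=3) → (P0=1, P1=5, P2=4, P3=4, P4=3, P5=0, P6=3)
step 2: fire T2:  (P0=1, P1=5, P2=4, P3=4, P4=3, P5=0, P6=3) → (P0=1, P1=5, P2=5, P3=4, P4=2, P5=0, P6=2)
step 3: fire T2:  (P0=1, P1=5, P2=5, P3=4, P4=2, P5=0, P6=2) → (P0=1, P1=5, P2=6, P3=4, P4=1, P5=0, P6=1)
step 4: fire T2:  (P0=1, P1=5, P2=6, P3=4, P4=1, P5=0, P6=1) → (P0=1, P1=5, P2=7, P3=4, P4=0, P5=0, P6=0)

(P0=1, P1=5, P2=7, P3=4, P4=0, P5=0, P6=0)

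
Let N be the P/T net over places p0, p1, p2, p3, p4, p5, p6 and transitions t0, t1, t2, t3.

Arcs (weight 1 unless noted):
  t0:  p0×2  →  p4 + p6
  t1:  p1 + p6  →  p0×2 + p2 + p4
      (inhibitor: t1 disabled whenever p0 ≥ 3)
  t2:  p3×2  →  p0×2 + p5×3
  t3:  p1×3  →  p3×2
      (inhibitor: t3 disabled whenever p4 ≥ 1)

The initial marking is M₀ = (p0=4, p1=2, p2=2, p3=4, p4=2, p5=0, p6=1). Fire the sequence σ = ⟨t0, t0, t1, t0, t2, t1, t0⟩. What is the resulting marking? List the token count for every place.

(p0=2, p1=0, p2=4, p3=2, p4=8, p5=3, p6=3)

step 1: fire t0:  (p0=4, p1=2, p2=2, p3=4, p4=2, p5=0, p6=1) → (p0=2, p1=2, p2=2, p3=4, p4=3, p5=0, p6=2)
step 2: fire t0:  (p0=2, p1=2, p2=2, p3=4, p4=3, p5=0, p6=2) → (p0=0, p1=2, p2=2, p3=4, p4=4, p5=0, p6=3)
step 3: fire t1:  (p0=0, p1=2, p2=2, p3=4, p4=4, p5=0, p6=3) → (p0=2, p1=1, p2=3, p3=4, p4=5, p5=0, p6=2)
step 4: fire t0:  (p0=2, p1=1, p2=3, p3=4, p4=5, p5=0, p6=2) → (p0=0, p1=1, p2=3, p3=4, p4=6, p5=0, p6=3)
step 5: fire t2:  (p0=0, p1=1, p2=3, p3=4, p4=6, p5=0, p6=3) → (p0=2, p1=1, p2=3, p3=2, p4=6, p5=3, p6=3)
step 6: fire t1:  (p0=2, p1=1, p2=3, p3=2, p4=6, p5=3, p6=3) → (p0=4, p1=0, p2=4, p3=2, p4=7, p5=3, p6=2)
step 7: fire t0:  (p0=4, p1=0, p2=4, p3=2, p4=7, p5=3, p6=2) → (p0=2, p1=0, p2=4, p3=2, p4=8, p5=3, p6=3)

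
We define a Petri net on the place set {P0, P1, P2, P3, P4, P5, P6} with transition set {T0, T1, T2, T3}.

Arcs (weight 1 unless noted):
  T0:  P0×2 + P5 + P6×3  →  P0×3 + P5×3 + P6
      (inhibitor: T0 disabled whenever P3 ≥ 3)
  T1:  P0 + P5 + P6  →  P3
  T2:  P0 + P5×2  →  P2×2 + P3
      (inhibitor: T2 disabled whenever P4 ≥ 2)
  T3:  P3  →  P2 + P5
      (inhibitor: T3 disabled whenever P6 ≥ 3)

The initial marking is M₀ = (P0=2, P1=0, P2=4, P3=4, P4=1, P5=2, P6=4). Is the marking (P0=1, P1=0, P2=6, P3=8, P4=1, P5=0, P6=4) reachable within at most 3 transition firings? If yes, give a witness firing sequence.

NO — not reachable within 3 firings

depth 0: 1 marking
depth 1: 3 markings reached so far
depth 2: 4 markings reached so far
depth 3: 5 markings reached so far
target is not among the 5 markings reachable within 3 steps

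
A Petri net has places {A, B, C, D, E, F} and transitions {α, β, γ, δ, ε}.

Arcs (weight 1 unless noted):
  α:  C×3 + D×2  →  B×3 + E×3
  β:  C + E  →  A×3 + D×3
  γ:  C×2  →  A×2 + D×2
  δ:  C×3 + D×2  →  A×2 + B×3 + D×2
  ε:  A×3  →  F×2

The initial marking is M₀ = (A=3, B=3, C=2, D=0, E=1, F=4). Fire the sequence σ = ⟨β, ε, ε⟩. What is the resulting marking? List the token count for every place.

(A=0, B=3, C=1, D=3, E=0, F=8)

step 1: fire β:  (A=3, B=3, C=2, D=0, E=1, F=4) → (A=6, B=3, C=1, D=3, E=0, F=4)
step 2: fire ε:  (A=6, B=3, C=1, D=3, E=0, F=4) → (A=3, B=3, C=1, D=3, E=0, F=6)
step 3: fire ε:  (A=3, B=3, C=1, D=3, E=0, F=6) → (A=0, B=3, C=1, D=3, E=0, F=8)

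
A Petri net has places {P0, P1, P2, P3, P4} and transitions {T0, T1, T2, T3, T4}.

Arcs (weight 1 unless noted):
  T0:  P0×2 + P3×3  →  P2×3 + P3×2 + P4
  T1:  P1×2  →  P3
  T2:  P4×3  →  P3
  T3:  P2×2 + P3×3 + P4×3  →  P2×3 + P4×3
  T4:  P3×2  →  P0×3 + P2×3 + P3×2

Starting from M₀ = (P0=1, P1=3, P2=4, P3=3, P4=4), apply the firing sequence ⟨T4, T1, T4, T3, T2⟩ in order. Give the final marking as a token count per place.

step 1: fire T4:  (P0=1, P1=3, P2=4, P3=3, P4=4) → (P0=4, P1=3, P2=7, P3=3, P4=4)
step 2: fire T1:  (P0=4, P1=3, P2=7, P3=3, P4=4) → (P0=4, P1=1, P2=7, P3=4, P4=4)
step 3: fire T4:  (P0=4, P1=1, P2=7, P3=4, P4=4) → (P0=7, P1=1, P2=10, P3=4, P4=4)
step 4: fire T3:  (P0=7, P1=1, P2=10, P3=4, P4=4) → (P0=7, P1=1, P2=11, P3=1, P4=4)
step 5: fire T2:  (P0=7, P1=1, P2=11, P3=1, P4=4) → (P0=7, P1=1, P2=11, P3=2, P4=1)

(P0=7, P1=1, P2=11, P3=2, P4=1)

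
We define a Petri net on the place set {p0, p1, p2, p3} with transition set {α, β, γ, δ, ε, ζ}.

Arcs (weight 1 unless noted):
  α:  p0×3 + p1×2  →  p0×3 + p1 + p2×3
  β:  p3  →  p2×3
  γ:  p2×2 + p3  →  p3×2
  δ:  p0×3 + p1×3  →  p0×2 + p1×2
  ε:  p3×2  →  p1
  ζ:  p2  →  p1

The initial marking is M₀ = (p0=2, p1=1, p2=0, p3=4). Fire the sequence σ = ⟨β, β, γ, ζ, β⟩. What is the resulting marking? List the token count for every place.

(p0=2, p1=2, p2=6, p3=2)

step 1: fire β:  (p0=2, p1=1, p2=0, p3=4) → (p0=2, p1=1, p2=3, p3=3)
step 2: fire β:  (p0=2, p1=1, p2=3, p3=3) → (p0=2, p1=1, p2=6, p3=2)
step 3: fire γ:  (p0=2, p1=1, p2=6, p3=2) → (p0=2, p1=1, p2=4, p3=3)
step 4: fire ζ:  (p0=2, p1=1, p2=4, p3=3) → (p0=2, p1=2, p2=3, p3=3)
step 5: fire β:  (p0=2, p1=2, p2=3, p3=3) → (p0=2, p1=2, p2=6, p3=2)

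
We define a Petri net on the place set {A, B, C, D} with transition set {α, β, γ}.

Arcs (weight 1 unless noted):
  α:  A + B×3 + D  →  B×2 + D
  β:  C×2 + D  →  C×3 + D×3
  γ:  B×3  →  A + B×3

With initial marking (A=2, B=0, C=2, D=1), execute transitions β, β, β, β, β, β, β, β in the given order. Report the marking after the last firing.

step 1: fire β:  (A=2, B=0, C=2, D=1) → (A=2, B=0, C=3, D=3)
step 2: fire β:  (A=2, B=0, C=3, D=3) → (A=2, B=0, C=4, D=5)
step 3: fire β:  (A=2, B=0, C=4, D=5) → (A=2, B=0, C=5, D=7)
step 4: fire β:  (A=2, B=0, C=5, D=7) → (A=2, B=0, C=6, D=9)
step 5: fire β:  (A=2, B=0, C=6, D=9) → (A=2, B=0, C=7, D=11)
step 6: fire β:  (A=2, B=0, C=7, D=11) → (A=2, B=0, C=8, D=13)
step 7: fire β:  (A=2, B=0, C=8, D=13) → (A=2, B=0, C=9, D=15)
step 8: fire β:  (A=2, B=0, C=9, D=15) → (A=2, B=0, C=10, D=17)

(A=2, B=0, C=10, D=17)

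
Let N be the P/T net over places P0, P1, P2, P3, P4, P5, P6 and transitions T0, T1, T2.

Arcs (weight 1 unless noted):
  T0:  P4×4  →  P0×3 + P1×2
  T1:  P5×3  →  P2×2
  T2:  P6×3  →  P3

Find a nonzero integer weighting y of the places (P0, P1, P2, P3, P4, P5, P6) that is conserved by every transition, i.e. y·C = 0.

y = (P0:2, P1:-3, P2:0, P3:0, P4:0, P5:0, P6:0)

Incidence matrix C (rows=places, cols=transitions):
       T0   T1   T2
   P0   3    0    0
   P1   2    0    0
   P2   0    2    0
   P3   0    0    1
   P4  -4    0    0
   P5   0   -3    0
   P6   0    0   -3

Candidate y = [2, -3, 0, 0, 0, 0, 0]; check y·C column-wise:
  col T0: 2·3 + -3·2 + 0·-4 = 0
  col T1: 2·0 + -3·0 + 0·2 + 0·-3 = 0
  col T2: 2·0 + -3·0 + 0·1 + 0·-3 = 0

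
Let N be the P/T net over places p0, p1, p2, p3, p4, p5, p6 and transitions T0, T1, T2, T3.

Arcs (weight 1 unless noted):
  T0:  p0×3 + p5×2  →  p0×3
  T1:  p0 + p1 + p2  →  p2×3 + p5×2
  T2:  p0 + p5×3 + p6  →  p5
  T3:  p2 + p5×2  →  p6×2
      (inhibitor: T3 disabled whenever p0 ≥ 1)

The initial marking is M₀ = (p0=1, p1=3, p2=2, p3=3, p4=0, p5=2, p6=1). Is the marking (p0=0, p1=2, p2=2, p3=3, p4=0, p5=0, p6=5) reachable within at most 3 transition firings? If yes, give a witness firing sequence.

YES — reachable via ⟨T1, T3, T3⟩ (3 firings)

step 1: fire T1:  (p0=1, p1=3, p2=2, p3=3, p4=0, p5=2, p6=1) → (p0=0, p1=2, p2=4, p3=3, p4=0, p5=4, p6=1)
step 2: fire T3:  (p0=0, p1=2, p2=4, p3=3, p4=0, p5=4, p6=1) → (p0=0, p1=2, p2=3, p3=3, p4=0, p5=2, p6=3)
step 3: fire T3:  (p0=0, p1=2, p2=3, p3=3, p4=0, p5=2, p6=3) → (p0=0, p1=2, p2=2, p3=3, p4=0, p5=0, p6=5)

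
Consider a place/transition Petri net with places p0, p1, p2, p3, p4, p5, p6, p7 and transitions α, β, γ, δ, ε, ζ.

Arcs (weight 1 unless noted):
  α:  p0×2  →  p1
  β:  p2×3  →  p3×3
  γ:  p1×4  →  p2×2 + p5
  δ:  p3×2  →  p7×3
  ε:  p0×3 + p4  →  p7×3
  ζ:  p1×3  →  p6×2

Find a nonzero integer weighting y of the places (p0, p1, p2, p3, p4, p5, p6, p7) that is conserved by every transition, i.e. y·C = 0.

y = (p0:1, p1:2, p2:0, p3:0, p4:-3, p5:8, p6:3, p7:0)

Incidence matrix C (rows=places, cols=transitions):
        α    β    γ    δ    ε    ζ
   p0  -2    0    0    0   -3    0
   p1   1    0   -4    0    0   -3
   p2   0   -3    2    0    0    0
   p3   0    3    0   -2    0    0
   p4   0    0    0    0   -1    0
   p5   0    0    1    0    0    0
   p6   0    0    0    0    0    2
   p7   0    0    0    3    3    0

Candidate y = [1, 2, 0, 0, -3, 8, 3, 0]; check y·C column-wise:
  col α: 1·-2 + 2·1 + -3·0 + 8·0 + 3·0 = 0
  col β: 1·0 + 2·0 + 0·-3 + 0·3 + -3·0 + 8·0 + 3·0 = 0
  col γ: 1·0 + 2·-4 + 0·2 + -3·0 + 8·1 + 3·0 = 0
  col δ: 1·0 + 2·0 + 0·-2 + -3·0 + 8·0 + 3·0 + 0·3 = 0
  col ε: 1·-3 + 2·0 + -3·-1 + 8·0 + 3·0 + 0·3 = 0
  col ζ: 1·0 + 2·-3 + -3·0 + 8·0 + 3·2 = 0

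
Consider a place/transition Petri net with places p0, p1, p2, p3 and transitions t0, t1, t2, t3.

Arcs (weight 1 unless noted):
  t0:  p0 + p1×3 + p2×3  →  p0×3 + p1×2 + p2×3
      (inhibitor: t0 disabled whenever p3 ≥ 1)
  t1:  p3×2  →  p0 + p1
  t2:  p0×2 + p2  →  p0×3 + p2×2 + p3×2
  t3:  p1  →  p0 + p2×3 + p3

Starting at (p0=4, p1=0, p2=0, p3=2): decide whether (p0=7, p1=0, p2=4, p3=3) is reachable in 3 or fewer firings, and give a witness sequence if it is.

YES — reachable via ⟨t1, t3, t2⟩ (3 firings)

step 1: fire t1:  (p0=4, p1=0, p2=0, p3=2) → (p0=5, p1=1, p2=0, p3=0)
step 2: fire t3:  (p0=5, p1=1, p2=0, p3=0) → (p0=6, p1=0, p2=3, p3=1)
step 3: fire t2:  (p0=6, p1=0, p2=3, p3=1) → (p0=7, p1=0, p2=4, p3=3)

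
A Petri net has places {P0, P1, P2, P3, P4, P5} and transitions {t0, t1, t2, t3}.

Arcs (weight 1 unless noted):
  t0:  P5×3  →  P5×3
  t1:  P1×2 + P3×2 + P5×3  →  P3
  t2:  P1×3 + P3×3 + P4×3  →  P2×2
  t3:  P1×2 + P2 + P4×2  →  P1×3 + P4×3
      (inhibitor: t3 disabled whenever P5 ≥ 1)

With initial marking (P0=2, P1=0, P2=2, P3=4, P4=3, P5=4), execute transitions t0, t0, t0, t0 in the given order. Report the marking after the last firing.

(P0=2, P1=0, P2=2, P3=4, P4=3, P5=4)

step 1: fire t0:  (P0=2, P1=0, P2=2, P3=4, P4=3, P5=4) → (P0=2, P1=0, P2=2, P3=4, P4=3, P5=4)
step 2: fire t0:  (P0=2, P1=0, P2=2, P3=4, P4=3, P5=4) → (P0=2, P1=0, P2=2, P3=4, P4=3, P5=4)
step 3: fire t0:  (P0=2, P1=0, P2=2, P3=4, P4=3, P5=4) → (P0=2, P1=0, P2=2, P3=4, P4=3, P5=4)
step 4: fire t0:  (P0=2, P1=0, P2=2, P3=4, P4=3, P5=4) → (P0=2, P1=0, P2=2, P3=4, P4=3, P5=4)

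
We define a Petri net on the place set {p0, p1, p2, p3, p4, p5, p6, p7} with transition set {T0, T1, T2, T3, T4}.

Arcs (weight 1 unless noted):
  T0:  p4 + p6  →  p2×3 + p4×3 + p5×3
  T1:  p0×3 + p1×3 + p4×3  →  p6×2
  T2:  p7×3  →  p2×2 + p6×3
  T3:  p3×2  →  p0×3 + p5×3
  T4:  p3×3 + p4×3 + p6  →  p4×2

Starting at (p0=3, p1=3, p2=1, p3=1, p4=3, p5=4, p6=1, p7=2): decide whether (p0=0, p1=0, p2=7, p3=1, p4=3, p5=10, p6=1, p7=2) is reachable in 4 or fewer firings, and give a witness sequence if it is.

depth 0: 1 marking
depth 1: 3 markings reached so far
depth 2: 4 markings reached so far
depth 3: 5 markings reached so far
depth 4: 6 markings reached so far
target is not among the 6 markings reachable within 4 steps

NO — not reachable within 4 firings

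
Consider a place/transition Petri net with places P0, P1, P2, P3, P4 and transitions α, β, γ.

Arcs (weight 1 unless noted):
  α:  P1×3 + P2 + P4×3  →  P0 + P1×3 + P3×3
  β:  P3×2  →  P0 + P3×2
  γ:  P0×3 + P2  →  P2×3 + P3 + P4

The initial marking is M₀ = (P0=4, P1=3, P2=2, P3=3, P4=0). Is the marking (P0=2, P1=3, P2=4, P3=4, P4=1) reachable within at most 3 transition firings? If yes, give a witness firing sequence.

step 1: fire β:  (P0=4, P1=3, P2=2, P3=3, P4=0) → (P0=5, P1=3, P2=2, P3=3, P4=0)
step 2: fire γ:  (P0=5, P1=3, P2=2, P3=3, P4=0) → (P0=2, P1=3, P2=4, P3=4, P4=1)

YES — reachable via ⟨β, γ⟩ (2 firings)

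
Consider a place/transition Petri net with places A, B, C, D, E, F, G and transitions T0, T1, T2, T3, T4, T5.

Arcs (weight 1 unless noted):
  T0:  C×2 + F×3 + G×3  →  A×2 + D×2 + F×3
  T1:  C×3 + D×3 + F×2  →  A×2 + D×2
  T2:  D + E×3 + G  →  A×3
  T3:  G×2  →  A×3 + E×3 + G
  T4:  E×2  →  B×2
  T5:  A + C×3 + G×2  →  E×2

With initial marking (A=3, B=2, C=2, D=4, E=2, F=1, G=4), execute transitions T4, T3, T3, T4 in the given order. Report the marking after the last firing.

(A=9, B=6, C=2, D=4, E=4, F=1, G=2)

step 1: fire T4:  (A=3, B=2, C=2, D=4, E=2, F=1, G=4) → (A=3, B=4, C=2, D=4, E=0, F=1, G=4)
step 2: fire T3:  (A=3, B=4, C=2, D=4, E=0, F=1, G=4) → (A=6, B=4, C=2, D=4, E=3, F=1, G=3)
step 3: fire T3:  (A=6, B=4, C=2, D=4, E=3, F=1, G=3) → (A=9, B=4, C=2, D=4, E=6, F=1, G=2)
step 4: fire T4:  (A=9, B=4, C=2, D=4, E=6, F=1, G=2) → (A=9, B=6, C=2, D=4, E=4, F=1, G=2)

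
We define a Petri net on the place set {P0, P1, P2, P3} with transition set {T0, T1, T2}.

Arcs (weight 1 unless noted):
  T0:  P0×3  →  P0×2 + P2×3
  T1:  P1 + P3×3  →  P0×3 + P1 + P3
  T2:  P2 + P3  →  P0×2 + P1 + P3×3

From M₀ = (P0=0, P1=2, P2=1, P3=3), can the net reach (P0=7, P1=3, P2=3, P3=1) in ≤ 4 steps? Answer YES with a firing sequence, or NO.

step 1: fire T1:  (P0=0, P1=2, P2=1, P3=3) → (P0=3, P1=2, P2=1, P3=1)
step 2: fire T0:  (P0=3, P1=2, P2=1, P3=1) → (P0=2, P1=2, P2=4, P3=1)
step 3: fire T2:  (P0=2, P1=2, P2=4, P3=1) → (P0=4, P1=3, P2=3, P3=3)
step 4: fire T1:  (P0=4, P1=3, P2=3, P3=3) → (P0=7, P1=3, P2=3, P3=1)

YES — reachable via ⟨T1, T0, T2, T1⟩ (4 firings)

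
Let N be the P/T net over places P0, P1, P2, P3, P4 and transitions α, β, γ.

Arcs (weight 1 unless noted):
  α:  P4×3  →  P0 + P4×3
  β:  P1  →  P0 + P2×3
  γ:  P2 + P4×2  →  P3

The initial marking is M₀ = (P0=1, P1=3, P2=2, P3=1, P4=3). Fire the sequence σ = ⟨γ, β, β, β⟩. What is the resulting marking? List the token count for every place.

(P0=4, P1=0, P2=10, P3=2, P4=1)

step 1: fire γ:  (P0=1, P1=3, P2=2, P3=1, P4=3) → (P0=1, P1=3, P2=1, P3=2, P4=1)
step 2: fire β:  (P0=1, P1=3, P2=1, P3=2, P4=1) → (P0=2, P1=2, P2=4, P3=2, P4=1)
step 3: fire β:  (P0=2, P1=2, P2=4, P3=2, P4=1) → (P0=3, P1=1, P2=7, P3=2, P4=1)
step 4: fire β:  (P0=3, P1=1, P2=7, P3=2, P4=1) → (P0=4, P1=0, P2=10, P3=2, P4=1)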